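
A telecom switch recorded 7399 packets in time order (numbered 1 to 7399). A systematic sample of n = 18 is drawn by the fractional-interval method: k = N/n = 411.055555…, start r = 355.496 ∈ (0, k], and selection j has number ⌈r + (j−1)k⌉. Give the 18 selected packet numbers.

356, 767, 1178, 1589, 2000, 2411, 2822, 3233, 3644, 4055, 4467, 4878, 5289, 5700, 6111, 6522, 6933, 7344

j=1: r + 0k = 355.496 → ⌈·⌉ = 356
j=2: r + 1k = 766.551555… → ⌈·⌉ = 767
j=3: r + 2k = 1177.607111… → ⌈·⌉ = 1178
j=4: r + 3k = 1588.662666… → ⌈·⌉ = 1589
j=5: r + 4k = 1999.718222… → ⌈·⌉ = 2000
j=6: r + 5k = 2410.773777… → ⌈·⌉ = 2411
j=7: r + 6k = 2821.829333… → ⌈·⌉ = 2822
j=8: r + 7k = 3232.884888… → ⌈·⌉ = 3233
j=9: r + 8k = 3643.940444… → ⌈·⌉ = 3644
j=10: r + 9k = 4054.996 → ⌈·⌉ = 4055
j=11: r + 10k = 4466.051555… → ⌈·⌉ = 4467
j=12: r + 11k = 4877.107111… → ⌈·⌉ = 4878
j=13: r + 12k = 5288.162666… → ⌈·⌉ = 5289
j=14: r + 13k = 5699.218222… → ⌈·⌉ = 5700
j=15: r + 14k = 6110.273777… → ⌈·⌉ = 6111
j=16: r + 15k = 6521.329333… → ⌈·⌉ = 6522
j=17: r + 16k = 6932.384888… → ⌈·⌉ = 6933
j=18: r + 17k = 7343.440444… → ⌈·⌉ = 7344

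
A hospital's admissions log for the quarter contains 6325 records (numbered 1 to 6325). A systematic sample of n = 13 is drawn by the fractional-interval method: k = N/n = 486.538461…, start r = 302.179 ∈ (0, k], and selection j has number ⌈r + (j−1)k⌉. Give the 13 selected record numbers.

303, 789, 1276, 1762, 2249, 2735, 3222, 3708, 4195, 4682, 5168, 5655, 6141

j=1: r + 0k = 302.179 → ⌈·⌉ = 303
j=2: r + 1k = 788.717461… → ⌈·⌉ = 789
j=3: r + 2k = 1275.255923… → ⌈·⌉ = 1276
j=4: r + 3k = 1761.794384… → ⌈·⌉ = 1762
j=5: r + 4k = 2248.332846… → ⌈·⌉ = 2249
j=6: r + 5k = 2734.871307… → ⌈·⌉ = 2735
j=7: r + 6k = 3221.409769… → ⌈·⌉ = 3222
j=8: r + 7k = 3707.948230… → ⌈·⌉ = 3708
j=9: r + 8k = 4194.486692… → ⌈·⌉ = 4195
j=10: r + 9k = 4681.025153… → ⌈·⌉ = 4682
j=11: r + 10k = 5167.563615… → ⌈·⌉ = 5168
j=12: r + 11k = 5654.102076… → ⌈·⌉ = 5655
j=13: r + 12k = 6140.640538… → ⌈·⌉ = 6141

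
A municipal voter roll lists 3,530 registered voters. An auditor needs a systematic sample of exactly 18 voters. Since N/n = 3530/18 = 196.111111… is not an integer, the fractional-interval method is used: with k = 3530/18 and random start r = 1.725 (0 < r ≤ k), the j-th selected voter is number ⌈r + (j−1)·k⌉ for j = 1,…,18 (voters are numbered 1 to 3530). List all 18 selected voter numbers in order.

2, 198, 394, 591, 787, 983, 1179, 1375, 1571, 1767, 1963, 2159, 2356, 2552, 2748, 2944, 3140, 3336

j=1: r + 0k = 1.725 → ⌈·⌉ = 2
j=2: r + 1k = 197.836111… → ⌈·⌉ = 198
j=3: r + 2k = 393.947222… → ⌈·⌉ = 394
j=4: r + 3k = 590.058333… → ⌈·⌉ = 591
j=5: r + 4k = 786.169444… → ⌈·⌉ = 787
j=6: r + 5k = 982.280555… → ⌈·⌉ = 983
j=7: r + 6k = 1178.391666… → ⌈·⌉ = 1179
j=8: r + 7k = 1374.502777… → ⌈·⌉ = 1375
j=9: r + 8k = 1570.613888… → ⌈·⌉ = 1571
j=10: r + 9k = 1766.725 → ⌈·⌉ = 1767
j=11: r + 10k = 1962.836111… → ⌈·⌉ = 1963
j=12: r + 11k = 2158.947222… → ⌈·⌉ = 2159
j=13: r + 12k = 2355.058333… → ⌈·⌉ = 2356
j=14: r + 13k = 2551.169444… → ⌈·⌉ = 2552
j=15: r + 14k = 2747.280555… → ⌈·⌉ = 2748
j=16: r + 15k = 2943.391666… → ⌈·⌉ = 2944
j=17: r + 16k = 3139.502777… → ⌈·⌉ = 3140
j=18: r + 17k = 3335.613888… → ⌈·⌉ = 3336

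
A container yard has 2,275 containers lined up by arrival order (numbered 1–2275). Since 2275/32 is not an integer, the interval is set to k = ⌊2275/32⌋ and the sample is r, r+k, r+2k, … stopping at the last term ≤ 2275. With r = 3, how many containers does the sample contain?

k = ⌊2275/32⌋ = 71
Achieved size = ⌊(2275 − 3)/71⌋ + 1 = ⌊2272/71⌋ + 1 = 32 + 1 = 33
(last selection: 3 + 32×71 = 2275 ≤ 2275; next would be 2346 > 2275)

33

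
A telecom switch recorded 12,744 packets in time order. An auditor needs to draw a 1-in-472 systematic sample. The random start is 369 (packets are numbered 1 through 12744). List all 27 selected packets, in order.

369, 841, 1313, 1785, 2257, 2729, 3201, 3673, 4145, 4617, 5089, 5561, 6033, 6505, 6977, 7449, 7921, 8393, 8865, 9337, 9809, 10281, 10753, 11225, 11697, 12169, 12641

packet 1: 369
packet 2: 369 + 472 = 841
packet 3: 841 + 472 = 1313
packet 4: 1313 + 472 = 1785
packet 5: 1785 + 472 = 2257
packet 6: 2257 + 472 = 2729
packet 7: 2729 + 472 = 3201
packet 8: 3201 + 472 = 3673
packet 9: 3673 + 472 = 4145
packet 10: 4145 + 472 = 4617
packet 11: 4617 + 472 = 5089
packet 12: 5089 + 472 = 5561
packet 13: 5561 + 472 = 6033
packet 14: 6033 + 472 = 6505
packet 15: 6505 + 472 = 6977
packet 16: 6977 + 472 = 7449
packet 17: 7449 + 472 = 7921
packet 18: 7921 + 472 = 8393
packet 19: 8393 + 472 = 8865
packet 20: 8865 + 472 = 9337
packet 21: 9337 + 472 = 9809
packet 22: 9809 + 472 = 10281
packet 23: 10281 + 472 = 10753
packet 24: 10753 + 472 = 11225
packet 25: 11225 + 472 = 11697
packet 26: 11697 + 472 = 12169
packet 27: 12169 + 472 = 12641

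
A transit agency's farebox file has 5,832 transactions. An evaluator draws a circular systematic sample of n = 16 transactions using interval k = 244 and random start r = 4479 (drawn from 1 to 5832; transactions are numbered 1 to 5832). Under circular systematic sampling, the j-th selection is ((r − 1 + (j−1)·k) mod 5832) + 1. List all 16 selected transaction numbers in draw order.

Selection 1: 4479
Selection 2: 4479 + 244 = 4723
Selection 3: 4723 + 244 = 4967
Selection 4: 4967 + 244 = 5211
Selection 5: 5211 + 244 = 5455
Selection 6: 5455 + 244 = 5699
Selection 7: 5699 + 244 = 5943 → 5943 − 5832 = 111
Selection 8: 111 + 244 = 355
Selection 9: 355 + 244 = 599
Selection 10: 599 + 244 = 843
Selection 11: 843 + 244 = 1087
Selection 12: 1087 + 244 = 1331
Selection 13: 1331 + 244 = 1575
Selection 14: 1575 + 244 = 1819
Selection 15: 1819 + 244 = 2063
Selection 16: 2063 + 244 = 2307

4479, 4723, 4967, 5211, 5455, 5699, 111, 355, 599, 843, 1087, 1331, 1575, 1819, 2063, 2307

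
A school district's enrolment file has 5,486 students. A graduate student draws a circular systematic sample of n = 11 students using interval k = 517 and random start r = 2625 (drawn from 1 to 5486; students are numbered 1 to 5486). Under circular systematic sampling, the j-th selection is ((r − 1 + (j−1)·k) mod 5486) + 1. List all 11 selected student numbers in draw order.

2625, 3142, 3659, 4176, 4693, 5210, 241, 758, 1275, 1792, 2309

Selection 1: 2625
Selection 2: 2625 + 517 = 3142
Selection 3: 3142 + 517 = 3659
Selection 4: 3659 + 517 = 4176
Selection 5: 4176 + 517 = 4693
Selection 6: 4693 + 517 = 5210
Selection 7: 5210 + 517 = 5727 → 5727 − 5486 = 241
Selection 8: 241 + 517 = 758
Selection 9: 758 + 517 = 1275
Selection 10: 1275 + 517 = 1792
Selection 11: 1792 + 517 = 2309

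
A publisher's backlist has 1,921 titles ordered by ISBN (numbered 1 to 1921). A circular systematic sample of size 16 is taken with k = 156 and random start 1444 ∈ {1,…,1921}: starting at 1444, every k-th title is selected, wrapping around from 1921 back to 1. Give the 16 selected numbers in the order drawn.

1444, 1600, 1756, 1912, 147, 303, 459, 615, 771, 927, 1083, 1239, 1395, 1551, 1707, 1863

Selection 1: 1444
Selection 2: 1444 + 156 = 1600
Selection 3: 1600 + 156 = 1756
Selection 4: 1756 + 156 = 1912
Selection 5: 1912 + 156 = 2068 → 2068 − 1921 = 147
Selection 6: 147 + 156 = 303
Selection 7: 303 + 156 = 459
Selection 8: 459 + 156 = 615
Selection 9: 615 + 156 = 771
Selection 10: 771 + 156 = 927
Selection 11: 927 + 156 = 1083
Selection 12: 1083 + 156 = 1239
Selection 13: 1239 + 156 = 1395
Selection 14: 1395 + 156 = 1551
Selection 15: 1551 + 156 = 1707
Selection 16: 1707 + 156 = 1863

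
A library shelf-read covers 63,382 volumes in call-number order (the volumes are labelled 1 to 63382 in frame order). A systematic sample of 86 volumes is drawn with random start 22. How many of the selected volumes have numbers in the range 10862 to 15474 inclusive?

6

k = 63382/86 = 737
First selection ≥ 10862: 22 + ⌈(10862−22)/737⌉·737 = 22 + 15×737 = 11077
Last selection ≤ 15474: 22 + ⌊(15474−22)/737⌋·737 = 22 + 20×737 = 14762
Count = 20 − 15 + 1 = 6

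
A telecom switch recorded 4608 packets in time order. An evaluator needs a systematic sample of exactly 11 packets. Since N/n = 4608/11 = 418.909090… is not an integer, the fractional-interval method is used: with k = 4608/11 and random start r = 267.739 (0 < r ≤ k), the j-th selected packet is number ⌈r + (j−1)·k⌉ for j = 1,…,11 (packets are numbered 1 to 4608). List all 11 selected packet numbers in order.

268, 687, 1106, 1525, 1944, 2363, 2782, 3201, 3620, 4038, 4457

j=1: r + 0k = 267.739 → ⌈·⌉ = 268
j=2: r + 1k = 686.648090… → ⌈·⌉ = 687
j=3: r + 2k = 1105.557181… → ⌈·⌉ = 1106
j=4: r + 3k = 1524.466272… → ⌈·⌉ = 1525
j=5: r + 4k = 1943.375363… → ⌈·⌉ = 1944
j=6: r + 5k = 2362.284454… → ⌈·⌉ = 2363
j=7: r + 6k = 2781.193545… → ⌈·⌉ = 2782
j=8: r + 7k = 3200.102636… → ⌈·⌉ = 3201
j=9: r + 8k = 3619.011727… → ⌈·⌉ = 3620
j=10: r + 9k = 4037.920818… → ⌈·⌉ = 4038
j=11: r + 10k = 4456.829909… → ⌈·⌉ = 4457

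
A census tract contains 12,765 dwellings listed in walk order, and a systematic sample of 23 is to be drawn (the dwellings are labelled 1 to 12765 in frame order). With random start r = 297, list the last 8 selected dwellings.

8622, 9177, 9732, 10287, 10842, 11397, 11952, 12507

k = N/n = 12765/23 = 555
16th selection = 297 + 15×555 = 8622
17th: 8622 + 555 = 9177
18th: 9177 + 555 = 9732
19th: 9732 + 555 = 10287
20th: 10287 + 555 = 10842
21st: 10842 + 555 = 11397
22nd: 11397 + 555 = 11952
23rd: 11952 + 555 = 12507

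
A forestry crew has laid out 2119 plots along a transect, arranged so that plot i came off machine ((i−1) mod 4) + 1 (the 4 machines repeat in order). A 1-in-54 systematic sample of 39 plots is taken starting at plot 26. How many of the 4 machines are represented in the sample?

2

Consecutive selections differ by k = 54, so their machine numbers differ by 54 mod 4 = 2.
gcd(54, 4) = 2, so the sample visits 4/2 = 2 distinct residues mod 4.
Start 26 is machine 2; the machines hit are 2, 4.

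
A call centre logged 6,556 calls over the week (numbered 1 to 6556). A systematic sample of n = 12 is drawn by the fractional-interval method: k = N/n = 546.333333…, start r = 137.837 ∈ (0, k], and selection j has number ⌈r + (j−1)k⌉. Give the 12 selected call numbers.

138, 685, 1231, 1777, 2324, 2870, 3416, 3963, 4509, 5055, 5602, 6148

j=1: r + 0k = 137.837 → ⌈·⌉ = 138
j=2: r + 1k = 684.170333… → ⌈·⌉ = 685
j=3: r + 2k = 1230.503666… → ⌈·⌉ = 1231
j=4: r + 3k = 1776.837 → ⌈·⌉ = 1777
j=5: r + 4k = 2323.170333… → ⌈·⌉ = 2324
j=6: r + 5k = 2869.503666… → ⌈·⌉ = 2870
j=7: r + 6k = 3415.837 → ⌈·⌉ = 3416
j=8: r + 7k = 3962.170333… → ⌈·⌉ = 3963
j=9: r + 8k = 4508.503666… → ⌈·⌉ = 4509
j=10: r + 9k = 5054.837 → ⌈·⌉ = 5055
j=11: r + 10k = 5601.170333… → ⌈·⌉ = 5602
j=12: r + 11k = 6147.503666… → ⌈·⌉ = 6148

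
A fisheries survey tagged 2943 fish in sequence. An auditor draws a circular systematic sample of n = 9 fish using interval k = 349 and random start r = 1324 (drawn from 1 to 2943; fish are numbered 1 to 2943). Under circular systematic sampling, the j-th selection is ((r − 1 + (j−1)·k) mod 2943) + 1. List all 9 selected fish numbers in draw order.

Selection 1: 1324
Selection 2: 1324 + 349 = 1673
Selection 3: 1673 + 349 = 2022
Selection 4: 2022 + 349 = 2371
Selection 5: 2371 + 349 = 2720
Selection 6: 2720 + 349 = 3069 → 3069 − 2943 = 126
Selection 7: 126 + 349 = 475
Selection 8: 475 + 349 = 824
Selection 9: 824 + 349 = 1173

1324, 1673, 2022, 2371, 2720, 126, 475, 824, 1173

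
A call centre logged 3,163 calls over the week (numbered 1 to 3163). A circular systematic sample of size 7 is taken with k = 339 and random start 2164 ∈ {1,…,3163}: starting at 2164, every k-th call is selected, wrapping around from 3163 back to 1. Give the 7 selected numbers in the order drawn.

Selection 1: 2164
Selection 2: 2164 + 339 = 2503
Selection 3: 2503 + 339 = 2842
Selection 4: 2842 + 339 = 3181 → 3181 − 3163 = 18
Selection 5: 18 + 339 = 357
Selection 6: 357 + 339 = 696
Selection 7: 696 + 339 = 1035

2164, 2503, 2842, 18, 357, 696, 1035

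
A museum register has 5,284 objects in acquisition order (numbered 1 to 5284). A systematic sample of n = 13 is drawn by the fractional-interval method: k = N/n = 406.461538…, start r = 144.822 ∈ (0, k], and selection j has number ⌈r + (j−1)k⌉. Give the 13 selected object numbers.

145, 552, 958, 1365, 1771, 2178, 2584, 2991, 3397, 3803, 4210, 4616, 5023

j=1: r + 0k = 144.822 → ⌈·⌉ = 145
j=2: r + 1k = 551.283538… → ⌈·⌉ = 552
j=3: r + 2k = 957.745076… → ⌈·⌉ = 958
j=4: r + 3k = 1364.206615… → ⌈·⌉ = 1365
j=5: r + 4k = 1770.668153… → ⌈·⌉ = 1771
j=6: r + 5k = 2177.129692… → ⌈·⌉ = 2178
j=7: r + 6k = 2583.591230… → ⌈·⌉ = 2584
j=8: r + 7k = 2990.052769… → ⌈·⌉ = 2991
j=9: r + 8k = 3396.514307… → ⌈·⌉ = 3397
j=10: r + 9k = 3802.975846… → ⌈·⌉ = 3803
j=11: r + 10k = 4209.437384… → ⌈·⌉ = 4210
j=12: r + 11k = 4615.898923… → ⌈·⌉ = 4616
j=13: r + 12k = 5022.360461… → ⌈·⌉ = 5023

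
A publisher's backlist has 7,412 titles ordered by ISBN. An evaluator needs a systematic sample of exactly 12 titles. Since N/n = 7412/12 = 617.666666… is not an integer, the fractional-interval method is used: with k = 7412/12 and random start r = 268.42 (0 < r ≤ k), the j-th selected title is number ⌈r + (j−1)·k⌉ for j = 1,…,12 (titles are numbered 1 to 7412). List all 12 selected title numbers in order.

269, 887, 1504, 2122, 2740, 3357, 3975, 4593, 5210, 5828, 6446, 7063

j=1: r + 0k = 268.42 → ⌈·⌉ = 269
j=2: r + 1k = 886.086666… → ⌈·⌉ = 887
j=3: r + 2k = 1503.753333… → ⌈·⌉ = 1504
j=4: r + 3k = 2121.42 → ⌈·⌉ = 2122
j=5: r + 4k = 2739.086666… → ⌈·⌉ = 2740
j=6: r + 5k = 3356.753333… → ⌈·⌉ = 3357
j=7: r + 6k = 3974.42 → ⌈·⌉ = 3975
j=8: r + 7k = 4592.086666… → ⌈·⌉ = 4593
j=9: r + 8k = 5209.753333… → ⌈·⌉ = 5210
j=10: r + 9k = 5827.42 → ⌈·⌉ = 5828
j=11: r + 10k = 6445.086666… → ⌈·⌉ = 6446
j=12: r + 11k = 7062.753333… → ⌈·⌉ = 7063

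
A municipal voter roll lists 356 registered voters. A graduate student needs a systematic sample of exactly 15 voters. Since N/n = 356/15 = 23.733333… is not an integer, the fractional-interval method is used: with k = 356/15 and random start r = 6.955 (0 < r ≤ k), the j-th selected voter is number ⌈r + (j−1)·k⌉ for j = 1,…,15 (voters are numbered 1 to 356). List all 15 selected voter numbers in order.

7, 31, 55, 79, 102, 126, 150, 174, 197, 221, 245, 269, 292, 316, 340

j=1: r + 0k = 6.955 → ⌈·⌉ = 7
j=2: r + 1k = 30.688333… → ⌈·⌉ = 31
j=3: r + 2k = 54.421666… → ⌈·⌉ = 55
j=4: r + 3k = 78.155 → ⌈·⌉ = 79
j=5: r + 4k = 101.888333… → ⌈·⌉ = 102
j=6: r + 5k = 125.621666… → ⌈·⌉ = 126
j=7: r + 6k = 149.355 → ⌈·⌉ = 150
j=8: r + 7k = 173.088333… → ⌈·⌉ = 174
j=9: r + 8k = 196.821666… → ⌈·⌉ = 197
j=10: r + 9k = 220.555 → ⌈·⌉ = 221
j=11: r + 10k = 244.288333… → ⌈·⌉ = 245
j=12: r + 11k = 268.021666… → ⌈·⌉ = 269
j=13: r + 12k = 291.755 → ⌈·⌉ = 292
j=14: r + 13k = 315.488333… → ⌈·⌉ = 316
j=15: r + 14k = 339.221666… → ⌈·⌉ = 340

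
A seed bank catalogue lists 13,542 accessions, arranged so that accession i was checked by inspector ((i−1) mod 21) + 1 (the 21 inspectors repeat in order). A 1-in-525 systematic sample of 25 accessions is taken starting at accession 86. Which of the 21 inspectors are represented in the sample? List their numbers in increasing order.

Consecutive selections differ by k = 525, so their inspector numbers differ by 525 mod 21 = 0.
gcd(525, 21) = 21, so the sample visits 21/21 = 1 distinct residues mod 21.
Start 86 is inspector 2; the inspectors hit are 2.

2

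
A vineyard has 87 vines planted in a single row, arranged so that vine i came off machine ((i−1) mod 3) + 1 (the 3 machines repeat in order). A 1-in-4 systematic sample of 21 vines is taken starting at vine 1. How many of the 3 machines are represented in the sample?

Consecutive selections differ by k = 4, so their machine numbers differ by 4 mod 3 = 1.
gcd(4, 3) = 1, so the sample visits 3/1 = 3 distinct residues mod 3.
Start 1 is machine 1; the machines hit are 1, 2, 3.

3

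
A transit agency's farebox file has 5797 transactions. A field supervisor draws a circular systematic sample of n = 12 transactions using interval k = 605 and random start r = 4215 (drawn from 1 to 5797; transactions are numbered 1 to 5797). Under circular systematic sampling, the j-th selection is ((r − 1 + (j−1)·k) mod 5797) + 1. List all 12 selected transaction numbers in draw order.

4215, 4820, 5425, 233, 838, 1443, 2048, 2653, 3258, 3863, 4468, 5073

Selection 1: 4215
Selection 2: 4215 + 605 = 4820
Selection 3: 4820 + 605 = 5425
Selection 4: 5425 + 605 = 6030 → 6030 − 5797 = 233
Selection 5: 233 + 605 = 838
Selection 6: 838 + 605 = 1443
Selection 7: 1443 + 605 = 2048
Selection 8: 2048 + 605 = 2653
Selection 9: 2653 + 605 = 3258
Selection 10: 3258 + 605 = 3863
Selection 11: 3863 + 605 = 4468
Selection 12: 4468 + 605 = 5073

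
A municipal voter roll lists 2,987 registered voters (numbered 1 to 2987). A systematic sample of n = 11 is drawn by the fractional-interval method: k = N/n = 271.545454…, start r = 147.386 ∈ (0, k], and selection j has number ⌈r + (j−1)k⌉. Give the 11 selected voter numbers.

148, 419, 691, 963, 1234, 1506, 1777, 2049, 2320, 2592, 2863

j=1: r + 0k = 147.386 → ⌈·⌉ = 148
j=2: r + 1k = 418.931454… → ⌈·⌉ = 419
j=3: r + 2k = 690.476909… → ⌈·⌉ = 691
j=4: r + 3k = 962.022363… → ⌈·⌉ = 963
j=5: r + 4k = 1233.567818… → ⌈·⌉ = 1234
j=6: r + 5k = 1505.113272… → ⌈·⌉ = 1506
j=7: r + 6k = 1776.658727… → ⌈·⌉ = 1777
j=8: r + 7k = 2048.204181… → ⌈·⌉ = 2049
j=9: r + 8k = 2319.749636… → ⌈·⌉ = 2320
j=10: r + 9k = 2591.295090… → ⌈·⌉ = 2592
j=11: r + 10k = 2862.840545… → ⌈·⌉ = 2863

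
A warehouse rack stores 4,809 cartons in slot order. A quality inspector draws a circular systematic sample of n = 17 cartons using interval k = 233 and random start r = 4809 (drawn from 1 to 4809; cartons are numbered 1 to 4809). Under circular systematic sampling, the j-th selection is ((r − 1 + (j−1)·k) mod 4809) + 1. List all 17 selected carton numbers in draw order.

4809, 233, 466, 699, 932, 1165, 1398, 1631, 1864, 2097, 2330, 2563, 2796, 3029, 3262, 3495, 3728

Selection 1: 4809
Selection 2: 4809 + 233 = 5042 → 5042 − 4809 = 233
Selection 3: 233 + 233 = 466
Selection 4: 466 + 233 = 699
Selection 5: 699 + 233 = 932
Selection 6: 932 + 233 = 1165
Selection 7: 1165 + 233 = 1398
Selection 8: 1398 + 233 = 1631
Selection 9: 1631 + 233 = 1864
Selection 10: 1864 + 233 = 2097
Selection 11: 2097 + 233 = 2330
Selection 12: 2330 + 233 = 2563
Selection 13: 2563 + 233 = 2796
Selection 14: 2796 + 233 = 3029
Selection 15: 3029 + 233 = 3262
Selection 16: 3262 + 233 = 3495
Selection 17: 3495 + 233 = 3728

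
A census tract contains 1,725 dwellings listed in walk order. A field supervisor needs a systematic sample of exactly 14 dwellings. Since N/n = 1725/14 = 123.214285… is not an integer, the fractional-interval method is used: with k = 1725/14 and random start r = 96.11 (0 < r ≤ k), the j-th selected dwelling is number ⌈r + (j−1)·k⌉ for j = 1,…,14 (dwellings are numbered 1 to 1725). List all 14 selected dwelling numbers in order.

j=1: r + 0k = 96.11 → ⌈·⌉ = 97
j=2: r + 1k = 219.324285… → ⌈·⌉ = 220
j=3: r + 2k = 342.538571… → ⌈·⌉ = 343
j=4: r + 3k = 465.752857… → ⌈·⌉ = 466
j=5: r + 4k = 588.967142… → ⌈·⌉ = 589
j=6: r + 5k = 712.181428… → ⌈·⌉ = 713
j=7: r + 6k = 835.395714… → ⌈·⌉ = 836
j=8: r + 7k = 958.61 → ⌈·⌉ = 959
j=9: r + 8k = 1081.824285… → ⌈·⌉ = 1082
j=10: r + 9k = 1205.038571… → ⌈·⌉ = 1206
j=11: r + 10k = 1328.252857… → ⌈·⌉ = 1329
j=12: r + 11k = 1451.467142… → ⌈·⌉ = 1452
j=13: r + 12k = 1574.681428… → ⌈·⌉ = 1575
j=14: r + 13k = 1697.895714… → ⌈·⌉ = 1698

97, 220, 343, 466, 589, 713, 836, 959, 1082, 1206, 1329, 1452, 1575, 1698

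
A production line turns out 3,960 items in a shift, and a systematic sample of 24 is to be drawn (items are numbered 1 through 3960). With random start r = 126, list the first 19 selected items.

126, 291, 456, 621, 786, 951, 1116, 1281, 1446, 1611, 1776, 1941, 2106, 2271, 2436, 2601, 2766, 2931, 3096

k = N/n = 3960/24 = 165
item 1: 126
item 2: 126 + 165 = 291
item 3: 291 + 165 = 456
item 4: 456 + 165 = 621
item 5: 621 + 165 = 786
item 6: 786 + 165 = 951
item 7: 951 + 165 = 1116
item 8: 1116 + 165 = 1281
item 9: 1281 + 165 = 1446
item 10: 1446 + 165 = 1611
item 11: 1611 + 165 = 1776
item 12: 1776 + 165 = 1941
item 13: 1941 + 165 = 2106
item 14: 2106 + 165 = 2271
item 15: 2271 + 165 = 2436
item 16: 2436 + 165 = 2601
item 17: 2601 + 165 = 2766
item 18: 2766 + 165 = 2931
item 19: 2931 + 165 = 3096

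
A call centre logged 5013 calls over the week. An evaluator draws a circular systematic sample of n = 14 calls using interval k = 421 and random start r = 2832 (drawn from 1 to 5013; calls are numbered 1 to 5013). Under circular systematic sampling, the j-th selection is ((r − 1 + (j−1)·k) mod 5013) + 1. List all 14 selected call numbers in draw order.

2832, 3253, 3674, 4095, 4516, 4937, 345, 766, 1187, 1608, 2029, 2450, 2871, 3292

Selection 1: 2832
Selection 2: 2832 + 421 = 3253
Selection 3: 3253 + 421 = 3674
Selection 4: 3674 + 421 = 4095
Selection 5: 4095 + 421 = 4516
Selection 6: 4516 + 421 = 4937
Selection 7: 4937 + 421 = 5358 → 5358 − 5013 = 345
Selection 8: 345 + 421 = 766
Selection 9: 766 + 421 = 1187
Selection 10: 1187 + 421 = 1608
Selection 11: 1608 + 421 = 2029
Selection 12: 2029 + 421 = 2450
Selection 13: 2450 + 421 = 2871
Selection 14: 2871 + 421 = 3292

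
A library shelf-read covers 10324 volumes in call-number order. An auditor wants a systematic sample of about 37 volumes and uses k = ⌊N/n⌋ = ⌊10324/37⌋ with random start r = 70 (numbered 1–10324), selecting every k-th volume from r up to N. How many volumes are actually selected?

k = ⌊10324/37⌋ = 279
Achieved size = ⌊(10324 − 70)/279⌋ + 1 = ⌊10254/279⌋ + 1 = 36 + 1 = 37
(last selection: 70 + 36×279 = 10114 ≤ 10324; next would be 10393 > 10324)

37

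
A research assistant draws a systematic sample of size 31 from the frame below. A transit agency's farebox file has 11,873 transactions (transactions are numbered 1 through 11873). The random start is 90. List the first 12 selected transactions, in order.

k = N/n = 11873/31 = 383
transaction 1: 90
transaction 2: 90 + 383 = 473
transaction 3: 473 + 383 = 856
transaction 4: 856 + 383 = 1239
transaction 5: 1239 + 383 = 1622
transaction 6: 1622 + 383 = 2005
transaction 7: 2005 + 383 = 2388
transaction 8: 2388 + 383 = 2771
transaction 9: 2771 + 383 = 3154
transaction 10: 3154 + 383 = 3537
transaction 11: 3537 + 383 = 3920
transaction 12: 3920 + 383 = 4303

90, 473, 856, 1239, 1622, 2005, 2388, 2771, 3154, 3537, 3920, 4303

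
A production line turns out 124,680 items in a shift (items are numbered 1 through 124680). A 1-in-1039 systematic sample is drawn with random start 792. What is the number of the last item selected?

124433

k = 1039
120th selection = r + (120−1)·k = 792 + 119×1039 = 792 + 123641 = 124433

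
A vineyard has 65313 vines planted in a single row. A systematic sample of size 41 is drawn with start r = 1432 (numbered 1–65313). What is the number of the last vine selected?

k = 65313/41 = 1593
41st selection = r + (41−1)·k = 1432 + 40×1593 = 1432 + 63720 = 65152

65152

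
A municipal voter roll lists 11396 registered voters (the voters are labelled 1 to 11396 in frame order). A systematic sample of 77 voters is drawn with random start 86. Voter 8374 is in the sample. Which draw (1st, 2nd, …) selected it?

57

k = 11396/77 = 148
position = (8374 − 86)/148 + 1 = 8288/148 + 1 = 56 + 1 = 57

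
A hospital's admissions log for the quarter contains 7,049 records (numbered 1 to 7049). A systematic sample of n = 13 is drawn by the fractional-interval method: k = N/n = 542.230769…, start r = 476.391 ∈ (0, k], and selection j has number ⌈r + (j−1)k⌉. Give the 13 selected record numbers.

j=1: r + 0k = 476.391 → ⌈·⌉ = 477
j=2: r + 1k = 1018.621769… → ⌈·⌉ = 1019
j=3: r + 2k = 1560.852538… → ⌈·⌉ = 1561
j=4: r + 3k = 2103.083307… → ⌈·⌉ = 2104
j=5: r + 4k = 2645.314076… → ⌈·⌉ = 2646
j=6: r + 5k = 3187.544846… → ⌈·⌉ = 3188
j=7: r + 6k = 3729.775615… → ⌈·⌉ = 3730
j=8: r + 7k = 4272.006384… → ⌈·⌉ = 4273
j=9: r + 8k = 4814.237153… → ⌈·⌉ = 4815
j=10: r + 9k = 5356.467923… → ⌈·⌉ = 5357
j=11: r + 10k = 5898.698692… → ⌈·⌉ = 5899
j=12: r + 11k = 6440.929461… → ⌈·⌉ = 6441
j=13: r + 12k = 6983.160230… → ⌈·⌉ = 6984

477, 1019, 1561, 2104, 2646, 3188, 3730, 4273, 4815, 5357, 5899, 6441, 6984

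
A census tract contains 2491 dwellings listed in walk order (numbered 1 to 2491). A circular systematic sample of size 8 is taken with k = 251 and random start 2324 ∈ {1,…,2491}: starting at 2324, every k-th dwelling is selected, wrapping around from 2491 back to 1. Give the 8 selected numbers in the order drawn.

Selection 1: 2324
Selection 2: 2324 + 251 = 2575 → 2575 − 2491 = 84
Selection 3: 84 + 251 = 335
Selection 4: 335 + 251 = 586
Selection 5: 586 + 251 = 837
Selection 6: 837 + 251 = 1088
Selection 7: 1088 + 251 = 1339
Selection 8: 1339 + 251 = 1590

2324, 84, 335, 586, 837, 1088, 1339, 1590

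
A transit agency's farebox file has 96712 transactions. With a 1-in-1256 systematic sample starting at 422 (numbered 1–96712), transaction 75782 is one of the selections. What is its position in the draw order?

61

k = 1256
position = (75782 − 422)/1256 + 1 = 75360/1256 + 1 = 60 + 1 = 61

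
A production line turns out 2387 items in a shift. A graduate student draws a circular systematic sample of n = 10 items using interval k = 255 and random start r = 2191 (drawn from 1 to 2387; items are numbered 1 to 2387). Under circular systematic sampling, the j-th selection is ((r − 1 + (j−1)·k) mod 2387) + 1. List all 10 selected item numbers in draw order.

2191, 59, 314, 569, 824, 1079, 1334, 1589, 1844, 2099

Selection 1: 2191
Selection 2: 2191 + 255 = 2446 → 2446 − 2387 = 59
Selection 3: 59 + 255 = 314
Selection 4: 314 + 255 = 569
Selection 5: 569 + 255 = 824
Selection 6: 824 + 255 = 1079
Selection 7: 1079 + 255 = 1334
Selection 8: 1334 + 255 = 1589
Selection 9: 1589 + 255 = 1844
Selection 10: 1844 + 255 = 2099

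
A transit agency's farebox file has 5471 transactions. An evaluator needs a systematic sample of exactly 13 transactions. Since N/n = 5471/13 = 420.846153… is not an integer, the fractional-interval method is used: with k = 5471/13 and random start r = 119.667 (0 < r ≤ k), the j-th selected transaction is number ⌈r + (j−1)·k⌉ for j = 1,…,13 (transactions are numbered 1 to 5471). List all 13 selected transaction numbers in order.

j=1: r + 0k = 119.667 → ⌈·⌉ = 120
j=2: r + 1k = 540.513153… → ⌈·⌉ = 541
j=3: r + 2k = 961.359307… → ⌈·⌉ = 962
j=4: r + 3k = 1382.205461… → ⌈·⌉ = 1383
j=5: r + 4k = 1803.051615… → ⌈·⌉ = 1804
j=6: r + 5k = 2223.897769… → ⌈·⌉ = 2224
j=7: r + 6k = 2644.743923… → ⌈·⌉ = 2645
j=8: r + 7k = 3065.590076… → ⌈·⌉ = 3066
j=9: r + 8k = 3486.436230… → ⌈·⌉ = 3487
j=10: r + 9k = 3907.282384… → ⌈·⌉ = 3908
j=11: r + 10k = 4328.128538… → ⌈·⌉ = 4329
j=12: r + 11k = 4748.974692… → ⌈·⌉ = 4749
j=13: r + 12k = 5169.820846… → ⌈·⌉ = 5170

120, 541, 962, 1383, 1804, 2224, 2645, 3066, 3487, 3908, 4329, 4749, 5170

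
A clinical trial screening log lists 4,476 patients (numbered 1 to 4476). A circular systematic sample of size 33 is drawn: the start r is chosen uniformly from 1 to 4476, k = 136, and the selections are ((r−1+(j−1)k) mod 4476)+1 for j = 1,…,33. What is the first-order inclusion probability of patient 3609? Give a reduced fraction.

11/1492

For each position j, as r ranges over 1…4476 the j-th selection hits every patient exactly once, so patient 3609 is selected for exactly 33 of the 4476 starts.
Inclusion probability = 33/4476 = 11/1492.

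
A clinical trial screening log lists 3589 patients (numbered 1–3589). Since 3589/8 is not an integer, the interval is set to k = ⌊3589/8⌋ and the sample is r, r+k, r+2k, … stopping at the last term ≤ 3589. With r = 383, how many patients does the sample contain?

8

k = ⌊3589/8⌋ = 448
Achieved size = ⌊(3589 − 383)/448⌋ + 1 = ⌊3206/448⌋ + 1 = 7 + 1 = 8
(last selection: 383 + 7×448 = 3519 ≤ 3589; next would be 3967 > 3589)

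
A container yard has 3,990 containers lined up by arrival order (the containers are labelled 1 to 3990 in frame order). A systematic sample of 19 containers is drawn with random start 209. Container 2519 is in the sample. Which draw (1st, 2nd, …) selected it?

12

k = 3990/19 = 210
position = (2519 − 209)/210 + 1 = 2310/210 + 1 = 11 + 1 = 12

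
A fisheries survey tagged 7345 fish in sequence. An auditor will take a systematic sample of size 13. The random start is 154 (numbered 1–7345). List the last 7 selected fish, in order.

3544, 4109, 4674, 5239, 5804, 6369, 6934

k = N/n = 7345/13 = 565
7th selection = 154 + 6×565 = 3544
8th: 3544 + 565 = 4109
9th: 4109 + 565 = 4674
10th: 4674 + 565 = 5239
11th: 5239 + 565 = 5804
12th: 5804 + 565 = 6369
13th: 6369 + 565 = 6934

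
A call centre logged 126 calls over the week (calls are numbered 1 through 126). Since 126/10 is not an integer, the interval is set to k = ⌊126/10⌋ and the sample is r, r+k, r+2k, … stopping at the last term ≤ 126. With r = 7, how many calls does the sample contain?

10

k = ⌊126/10⌋ = 12
Achieved size = ⌊(126 − 7)/12⌋ + 1 = ⌊119/12⌋ + 1 = 9 + 1 = 10
(last selection: 7 + 9×12 = 115 ≤ 126; next would be 127 > 126)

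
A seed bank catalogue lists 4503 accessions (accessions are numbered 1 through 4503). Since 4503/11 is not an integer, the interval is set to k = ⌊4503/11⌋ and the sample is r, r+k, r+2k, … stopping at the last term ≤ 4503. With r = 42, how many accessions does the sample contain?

k = ⌊4503/11⌋ = 409
Achieved size = ⌊(4503 − 42)/409⌋ + 1 = ⌊4461/409⌋ + 1 = 10 + 1 = 11
(last selection: 42 + 10×409 = 4132 ≤ 4503; next would be 4541 > 4503)

11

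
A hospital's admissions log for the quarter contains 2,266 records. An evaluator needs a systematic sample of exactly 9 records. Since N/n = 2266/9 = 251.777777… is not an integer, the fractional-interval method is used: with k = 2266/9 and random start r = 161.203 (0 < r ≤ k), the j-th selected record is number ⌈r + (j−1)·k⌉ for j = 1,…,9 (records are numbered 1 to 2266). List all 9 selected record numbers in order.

j=1: r + 0k = 161.203 → ⌈·⌉ = 162
j=2: r + 1k = 412.980777… → ⌈·⌉ = 413
j=3: r + 2k = 664.758555… → ⌈·⌉ = 665
j=4: r + 3k = 916.536333… → ⌈·⌉ = 917
j=5: r + 4k = 1168.314111… → ⌈·⌉ = 1169
j=6: r + 5k = 1420.091888… → ⌈·⌉ = 1421
j=7: r + 6k = 1671.869666… → ⌈·⌉ = 1672
j=8: r + 7k = 1923.647444… → ⌈·⌉ = 1924
j=9: r + 8k = 2175.425222… → ⌈·⌉ = 2176

162, 413, 665, 917, 1169, 1421, 1672, 1924, 2176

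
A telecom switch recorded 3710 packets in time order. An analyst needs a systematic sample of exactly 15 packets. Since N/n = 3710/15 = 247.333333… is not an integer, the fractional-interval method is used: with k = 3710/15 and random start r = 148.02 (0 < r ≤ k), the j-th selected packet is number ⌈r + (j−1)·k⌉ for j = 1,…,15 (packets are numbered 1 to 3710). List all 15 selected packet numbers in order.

j=1: r + 0k = 148.02 → ⌈·⌉ = 149
j=2: r + 1k = 395.353333… → ⌈·⌉ = 396
j=3: r + 2k = 642.686666… → ⌈·⌉ = 643
j=4: r + 3k = 890.02 → ⌈·⌉ = 891
j=5: r + 4k = 1137.353333… → ⌈·⌉ = 1138
j=6: r + 5k = 1384.686666… → ⌈·⌉ = 1385
j=7: r + 6k = 1632.02 → ⌈·⌉ = 1633
j=8: r + 7k = 1879.353333… → ⌈·⌉ = 1880
j=9: r + 8k = 2126.686666… → ⌈·⌉ = 2127
j=10: r + 9k = 2374.02 → ⌈·⌉ = 2375
j=11: r + 10k = 2621.353333… → ⌈·⌉ = 2622
j=12: r + 11k = 2868.686666… → ⌈·⌉ = 2869
j=13: r + 12k = 3116.02 → ⌈·⌉ = 3117
j=14: r + 13k = 3363.353333… → ⌈·⌉ = 3364
j=15: r + 14k = 3610.686666… → ⌈·⌉ = 3611

149, 396, 643, 891, 1138, 1385, 1633, 1880, 2127, 2375, 2622, 2869, 3117, 3364, 3611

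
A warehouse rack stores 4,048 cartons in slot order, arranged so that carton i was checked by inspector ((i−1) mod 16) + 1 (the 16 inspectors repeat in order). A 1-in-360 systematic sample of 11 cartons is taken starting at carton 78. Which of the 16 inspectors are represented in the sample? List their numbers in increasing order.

Consecutive selections differ by k = 360, so their inspector numbers differ by 360 mod 16 = 8.
gcd(360, 16) = 8, so the sample visits 16/8 = 2 distinct residues mod 16.
Start 78 is inspector 14; the inspectors hit are 6, 14.

6, 14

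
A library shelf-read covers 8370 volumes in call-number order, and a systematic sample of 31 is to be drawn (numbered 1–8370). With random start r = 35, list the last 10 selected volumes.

k = N/n = 8370/31 = 270
22nd selection = 35 + 21×270 = 5705
23rd: 5705 + 270 = 5975
24th: 5975 + 270 = 6245
25th: 6245 + 270 = 6515
26th: 6515 + 270 = 6785
27th: 6785 + 270 = 7055
28th: 7055 + 270 = 7325
29th: 7325 + 270 = 7595
30th: 7595 + 270 = 7865
31st: 7865 + 270 = 8135

5705, 5975, 6245, 6515, 6785, 7055, 7325, 7595, 7865, 8135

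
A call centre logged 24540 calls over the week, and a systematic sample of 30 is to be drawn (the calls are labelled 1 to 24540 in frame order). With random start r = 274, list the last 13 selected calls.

14180, 14998, 15816, 16634, 17452, 18270, 19088, 19906, 20724, 21542, 22360, 23178, 23996

k = N/n = 24540/30 = 818
18th selection = 274 + 17×818 = 14180
19th: 14180 + 818 = 14998
20th: 14998 + 818 = 15816
21st: 15816 + 818 = 16634
22nd: 16634 + 818 = 17452
23rd: 17452 + 818 = 18270
24th: 18270 + 818 = 19088
25th: 19088 + 818 = 19906
26th: 19906 + 818 = 20724
27th: 20724 + 818 = 21542
28th: 21542 + 818 = 22360
29th: 22360 + 818 = 23178
30th: 23178 + 818 = 23996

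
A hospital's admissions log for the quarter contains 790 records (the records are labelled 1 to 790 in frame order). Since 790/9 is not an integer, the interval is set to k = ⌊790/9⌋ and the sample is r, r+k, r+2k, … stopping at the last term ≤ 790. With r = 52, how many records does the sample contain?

k = ⌊790/9⌋ = 87
Achieved size = ⌊(790 − 52)/87⌋ + 1 = ⌊738/87⌋ + 1 = 8 + 1 = 9
(last selection: 52 + 8×87 = 748 ≤ 790; next would be 835 > 790)

9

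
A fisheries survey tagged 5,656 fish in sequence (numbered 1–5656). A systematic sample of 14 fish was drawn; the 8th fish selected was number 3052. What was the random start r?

k = 5656/14 = 404
r = 3052 − (8−1)×404 = 3052 − 2828 = 224

224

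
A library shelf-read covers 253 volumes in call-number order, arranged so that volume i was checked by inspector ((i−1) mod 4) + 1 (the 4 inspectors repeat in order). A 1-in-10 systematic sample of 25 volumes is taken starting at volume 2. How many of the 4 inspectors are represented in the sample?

Consecutive selections differ by k = 10, so their inspector numbers differ by 10 mod 4 = 2.
gcd(10, 4) = 2, so the sample visits 4/2 = 2 distinct residues mod 4.
Start 2 is inspector 2; the inspectors hit are 2, 4.

2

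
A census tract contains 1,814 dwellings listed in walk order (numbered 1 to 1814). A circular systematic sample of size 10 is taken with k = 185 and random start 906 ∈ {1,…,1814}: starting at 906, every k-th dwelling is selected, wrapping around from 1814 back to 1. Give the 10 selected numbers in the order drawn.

Selection 1: 906
Selection 2: 906 + 185 = 1091
Selection 3: 1091 + 185 = 1276
Selection 4: 1276 + 185 = 1461
Selection 5: 1461 + 185 = 1646
Selection 6: 1646 + 185 = 1831 → 1831 − 1814 = 17
Selection 7: 17 + 185 = 202
Selection 8: 202 + 185 = 387
Selection 9: 387 + 185 = 572
Selection 10: 572 + 185 = 757

906, 1091, 1276, 1461, 1646, 17, 202, 387, 572, 757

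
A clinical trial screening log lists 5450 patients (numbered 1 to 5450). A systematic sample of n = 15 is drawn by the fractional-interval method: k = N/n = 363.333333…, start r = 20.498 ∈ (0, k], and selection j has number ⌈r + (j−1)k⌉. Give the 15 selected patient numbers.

21, 384, 748, 1111, 1474, 1838, 2201, 2564, 2928, 3291, 3654, 4018, 4381, 4744, 5108

j=1: r + 0k = 20.498 → ⌈·⌉ = 21
j=2: r + 1k = 383.831333… → ⌈·⌉ = 384
j=3: r + 2k = 747.164666… → ⌈·⌉ = 748
j=4: r + 3k = 1110.498 → ⌈·⌉ = 1111
j=5: r + 4k = 1473.831333… → ⌈·⌉ = 1474
j=6: r + 5k = 1837.164666… → ⌈·⌉ = 1838
j=7: r + 6k = 2200.498 → ⌈·⌉ = 2201
j=8: r + 7k = 2563.831333… → ⌈·⌉ = 2564
j=9: r + 8k = 2927.164666… → ⌈·⌉ = 2928
j=10: r + 9k = 3290.498 → ⌈·⌉ = 3291
j=11: r + 10k = 3653.831333… → ⌈·⌉ = 3654
j=12: r + 11k = 4017.164666… → ⌈·⌉ = 4018
j=13: r + 12k = 4380.498 → ⌈·⌉ = 4381
j=14: r + 13k = 4743.831333… → ⌈·⌉ = 4744
j=15: r + 14k = 5107.164666… → ⌈·⌉ = 5108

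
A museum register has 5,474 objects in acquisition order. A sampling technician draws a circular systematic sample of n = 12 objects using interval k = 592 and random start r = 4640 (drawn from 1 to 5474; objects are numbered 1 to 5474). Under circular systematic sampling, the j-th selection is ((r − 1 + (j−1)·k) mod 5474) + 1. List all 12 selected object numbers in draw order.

4640, 5232, 350, 942, 1534, 2126, 2718, 3310, 3902, 4494, 5086, 204

Selection 1: 4640
Selection 2: 4640 + 592 = 5232
Selection 3: 5232 + 592 = 5824 → 5824 − 5474 = 350
Selection 4: 350 + 592 = 942
Selection 5: 942 + 592 = 1534
Selection 6: 1534 + 592 = 2126
Selection 7: 2126 + 592 = 2718
Selection 8: 2718 + 592 = 3310
Selection 9: 3310 + 592 = 3902
Selection 10: 3902 + 592 = 4494
Selection 11: 4494 + 592 = 5086
Selection 12: 5086 + 592 = 5678 → 5678 − 5474 = 204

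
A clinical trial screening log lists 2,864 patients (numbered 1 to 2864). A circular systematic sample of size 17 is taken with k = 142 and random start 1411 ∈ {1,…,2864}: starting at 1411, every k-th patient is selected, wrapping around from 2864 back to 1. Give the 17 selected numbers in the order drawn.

1411, 1553, 1695, 1837, 1979, 2121, 2263, 2405, 2547, 2689, 2831, 109, 251, 393, 535, 677, 819

Selection 1: 1411
Selection 2: 1411 + 142 = 1553
Selection 3: 1553 + 142 = 1695
Selection 4: 1695 + 142 = 1837
Selection 5: 1837 + 142 = 1979
Selection 6: 1979 + 142 = 2121
Selection 7: 2121 + 142 = 2263
Selection 8: 2263 + 142 = 2405
Selection 9: 2405 + 142 = 2547
Selection 10: 2547 + 142 = 2689
Selection 11: 2689 + 142 = 2831
Selection 12: 2831 + 142 = 2973 → 2973 − 2864 = 109
Selection 13: 109 + 142 = 251
Selection 14: 251 + 142 = 393
Selection 15: 393 + 142 = 535
Selection 16: 535 + 142 = 677
Selection 17: 677 + 142 = 819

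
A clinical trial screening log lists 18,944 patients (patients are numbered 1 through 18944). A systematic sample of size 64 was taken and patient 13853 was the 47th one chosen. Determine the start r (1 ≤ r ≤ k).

k = 18944/64 = 296
r = 13853 − (47−1)×296 = 13853 − 13616 = 237

237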